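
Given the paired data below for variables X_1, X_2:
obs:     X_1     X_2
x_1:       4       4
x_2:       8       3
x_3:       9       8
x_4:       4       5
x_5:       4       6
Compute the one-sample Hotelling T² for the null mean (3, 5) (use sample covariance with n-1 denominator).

Step 1 — sample mean vector:
  mean(X_1) = (4 + 8 + 9 + 4 + 4) / 5 = 29/5 = 5.8
  mean(X_2) = (4 + 3 + 8 + 5 + 6) / 5 = 26/5 = 5.2
  x̄ = (5.8, 5.2),  deviation x̄ - mu_0 = (5.8, 5.2) - (3, 5) = (2.8, 0.2).

Step 2 — sample covariance matrix, S[i,j] = (1/(n-1)) · Σ_k (x_{k,i} - mean_i) · (x_{k,j} - mean_j), divisor n-1 = 4:
  S[X_1,X_1] = ((-1.8)·(-1.8) + (2.2)·(2.2) + (3.2)·(3.2) + (-1.8)·(-1.8) + (-1.8)·(-1.8)) / 4 = 24.8/4 = 6.2
  S[X_1,X_2] = ((-1.8)·(-1.2) + (2.2)·(-2.2) + (3.2)·(2.8) + (-1.8)·(-0.2) + (-1.8)·(0.8)) / 4 = 5.2/4 = 1.3
  S[X_2,X_2] = ((-1.2)·(-1.2) + (-2.2)·(-2.2) + (2.8)·(2.8) + (-0.2)·(-0.2) + (0.8)·(0.8)) / 4 = 14.8/4 = 3.7
  S = [[6.2, 1.3],
 [1.3, 3.7]].

Step 3 — invert S. det(S) = 6.2·3.7 - (1.3)² = 21.25.
  S^{-1} = (1/det) · [[d, -b], [-b, a]] = [[0.1741, -0.0612],
 [-0.0612, 0.2918]].

Step 4 — quadratic form (x̄ - mu_0)^T · S^{-1} · (x̄ - mu_0):
  S^{-1} · (x̄ - mu_0) = (0.4753, -0.1129),
  (x̄ - mu_0)^T · [...] = (2.8)·(0.4753) + (0.2)·(-0.1129) = 1.3082.

Step 5 — scale by n: T² = 5 · 1.3082 = 6.5412.

T² ≈ 6.5412


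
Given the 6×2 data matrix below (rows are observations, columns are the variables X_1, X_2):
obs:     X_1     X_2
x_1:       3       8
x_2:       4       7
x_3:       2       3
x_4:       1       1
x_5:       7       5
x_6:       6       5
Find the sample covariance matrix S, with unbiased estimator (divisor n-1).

Step 1 — column means:
  mean(X_1) = (3 + 4 + 2 + 1 + 7 + 6) / 6 = 23/6 = 3.8333
  mean(X_2) = (8 + 7 + 3 + 1 + 5 + 5) / 6 = 29/6 = 4.8333

Step 2 — sample covariance S[i,j] = (1/(n-1)) · Σ_k (x_{k,i} - mean_i) · (x_{k,j} - mean_j), with n-1 = 5.
  S[X_1,X_1] = ((-0.8333)·(-0.8333) + (0.1667)·(0.1667) + (-1.8333)·(-1.8333) + (-2.8333)·(-2.8333) + (3.1667)·(3.1667) + (2.1667)·(2.1667)) / 5 = 26.8333/5 = 5.3667
  S[X_1,X_2] = ((-0.8333)·(3.1667) + (0.1667)·(2.1667) + (-1.8333)·(-1.8333) + (-2.8333)·(-3.8333) + (3.1667)·(0.1667) + (2.1667)·(0.1667)) / 5 = 12.8333/5 = 2.5667
  S[X_2,X_2] = ((3.1667)·(3.1667) + (2.1667)·(2.1667) + (-1.8333)·(-1.8333) + (-3.8333)·(-3.8333) + (0.1667)·(0.1667) + (0.1667)·(0.1667)) / 5 = 32.8333/5 = 6.5667

S is symmetric (S[j,i] = S[i,j]). Assembling:

S = [[5.3667, 2.5667],
 [2.5667, 6.5667]]


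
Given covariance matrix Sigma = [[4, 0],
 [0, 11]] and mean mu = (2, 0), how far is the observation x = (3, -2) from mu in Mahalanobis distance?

Step 1 — centre the observation: (x - mu) = (1, -2).

Step 2 — invert Sigma. det(Sigma) = 4·11 - (0)² = 44.
  Sigma^{-1} = (1/det) · [[d, -b], [-b, a]] = [[0.25, 0],
 [0, 0.0909]].

Step 3 — form the quadratic (x - mu)^T · Sigma^{-1} · (x - mu):
  Sigma^{-1} · (x - mu) = (0.25, -0.1818).
  (x - mu)^T · [Sigma^{-1} · (x - mu)] = (1)·(0.25) + (-2)·(-0.1818) = 0.6136.

Step 4 — take square root: d = √(0.6136) ≈ 0.7833.

d(x, mu) = √(0.6136) ≈ 0.7833


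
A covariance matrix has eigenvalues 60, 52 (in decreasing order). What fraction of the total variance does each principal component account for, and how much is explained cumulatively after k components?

Step 1 — total variance = trace(Sigma) = Σ λ_i = 60 + 52 = 112.

Step 2 — fraction explained by component i = λ_i / Σ λ:
  PC1: 60/112 = 0.5357
  PC2: 52/112 = 0.4643

Step 3 — cumulative fraction after k components = (λ_1 + ... + λ_k) / Σ λ:
  k = 1: 60/112 = 0.5357
  k = 2: (60 + 52)/112 = 112/112 = 1

Summary (fraction, with percent):

explained: PC1 0.5357 (53.57%), PC2 0.4643 (46.43%);  cumulative: 0.5357, 1


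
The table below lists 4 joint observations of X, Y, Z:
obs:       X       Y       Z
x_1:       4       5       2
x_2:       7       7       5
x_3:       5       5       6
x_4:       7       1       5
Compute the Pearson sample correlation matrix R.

Step 1 — column means:
  mean(X) = (4 + 7 + 5 + 7) / 4 = 23/4 = 5.75
  mean(Y) = (5 + 7 + 5 + 1) / 4 = 18/4 = 4.5
  mean(Z) = (2 + 5 + 6 + 5) / 4 = 18/4 = 4.5

Step 2 — sample variances and covariances s[i,j] = (1/(n-1)) · Σ_k (x_{k,i} - mean_i) · (x_{k,j} - mean_j), with n-1 = 3:
  s[X,X] = ((-1.75)·(-1.75) + (1.25)·(1.25) + (-0.75)·(-0.75) + (1.25)·(1.25)) / 3 = 6.75/3 = 2.25
  s[X,Y] = ((-1.75)·(0.5) + (1.25)·(2.5) + (-0.75)·(0.5) + (1.25)·(-3.5)) / 3 = -2.5/3 = -0.8333
  s[X,Z] = ((-1.75)·(-2.5) + (1.25)·(0.5) + (-0.75)·(1.5) + (1.25)·(0.5)) / 3 = 4.5/3 = 1.5
  s[Y,Y] = ((0.5)·(0.5) + (2.5)·(2.5) + (0.5)·(0.5) + (-3.5)·(-3.5)) / 3 = 19/3 = 6.3333
  s[Y,Z] = ((0.5)·(-2.5) + (2.5)·(0.5) + (0.5)·(1.5) + (-3.5)·(0.5)) / 3 = -1/3 = -0.3333
  s[Z,Z] = ((-2.5)·(-2.5) + (0.5)·(0.5) + (1.5)·(1.5) + (0.5)·(0.5)) / 3 = 9/3 = 3
  Sample standard deviations s_i = √(s[i,i]):
  s(X) = √(2.25) = 1.5
  s(Y) = √(6.3333) = 2.5166
  s(Z) = √(3) = 1.7321

Step 3 — r_{ij} = s_{ij} / (s_i · s_j):
  r[X,X] = 1 (diagonal).
  r[X,Y] = -0.8333 / (1.5 · 2.5166) = -0.8333 / 3.7749 = -0.2208
  r[X,Z] = 1.5 / (1.5 · 1.7321) = 1.5 / 2.5981 = 0.5774
  r[Y,Y] = 1 (diagonal).
  r[Y,Z] = -0.3333 / (2.5166 · 1.7321) = -0.3333 / 4.3589 = -0.0765
  r[Z,Z] = 1 (diagonal).

R is symmetric with unit diagonal. Assembling:

R = [[1, -0.2208, 0.5774],
 [-0.2208, 1, -0.0765],
 [0.5774, -0.0765, 1]]


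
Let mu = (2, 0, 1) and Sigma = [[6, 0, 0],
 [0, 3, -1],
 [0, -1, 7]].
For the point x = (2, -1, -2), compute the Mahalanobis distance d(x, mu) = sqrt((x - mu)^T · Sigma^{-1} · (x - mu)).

Step 1 — centre the observation: (x - mu) = (0, -1, -3).

Step 2 — invert Sigma (cofactor / det for 3×3, or solve directly):
  Sigma^{-1} = [[0.1667, 0, 0],
 [0, 0.35, 0.05],
 [0, 0.05, 0.15]].

Step 3 — form the quadratic (x - mu)^T · Sigma^{-1} · (x - mu):
  Sigma^{-1} · (x - mu) = (0, -0.5, -0.5).
  (x - mu)^T · [Sigma^{-1} · (x - mu)] = (0)·(0) + (-1)·(-0.5) + (-3)·(-0.5) = 2.

Step 4 — take square root: d = √(2) ≈ 1.4142.

d(x, mu) = √(2) ≈ 1.4142


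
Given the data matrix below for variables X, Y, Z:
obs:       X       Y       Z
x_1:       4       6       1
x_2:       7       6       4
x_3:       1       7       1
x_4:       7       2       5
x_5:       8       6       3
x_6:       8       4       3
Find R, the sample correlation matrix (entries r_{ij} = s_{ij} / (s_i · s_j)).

Step 1 — column means:
  mean(X) = (4 + 7 + 1 + 7 + 8 + 8) / 6 = 35/6 = 5.8333
  mean(Y) = (6 + 6 + 7 + 2 + 6 + 4) / 6 = 31/6 = 5.1667
  mean(Z) = (1 + 4 + 1 + 5 + 3 + 3) / 6 = 17/6 = 2.8333

Step 2 — sample variances and covariances s[i,j] = (1/(n-1)) · Σ_k (x_{k,i} - mean_i) · (x_{k,j} - mean_j), with n-1 = 5:
  s[X,X] = ((-1.8333)·(-1.8333) + (1.1667)·(1.1667) + (-4.8333)·(-4.8333) + (1.1667)·(1.1667) + (2.1667)·(2.1667) + (2.1667)·(2.1667)) / 5 = 38.8333/5 = 7.7667
  s[X,Y] = ((-1.8333)·(0.8333) + (1.1667)·(0.8333) + (-4.8333)·(1.8333) + (1.1667)·(-3.1667) + (2.1667)·(0.8333) + (2.1667)·(-1.1667)) / 5 = -13.8333/5 = -2.7667
  s[X,Z] = ((-1.8333)·(-1.8333) + (1.1667)·(1.1667) + (-4.8333)·(-1.8333) + (1.1667)·(2.1667) + (2.1667)·(0.1667) + (2.1667)·(0.1667)) / 5 = 16.8333/5 = 3.3667
  s[Y,Y] = ((0.8333)·(0.8333) + (0.8333)·(0.8333) + (1.8333)·(1.8333) + (-3.1667)·(-3.1667) + (0.8333)·(0.8333) + (-1.1667)·(-1.1667)) / 5 = 16.8333/5 = 3.3667
  s[Y,Z] = ((0.8333)·(-1.8333) + (0.8333)·(1.1667) + (1.8333)·(-1.8333) + (-3.1667)·(2.1667) + (0.8333)·(0.1667) + (-1.1667)·(0.1667)) / 5 = -10.8333/5 = -2.1667
  s[Z,Z] = ((-1.8333)·(-1.8333) + (1.1667)·(1.1667) + (-1.8333)·(-1.8333) + (2.1667)·(2.1667) + (0.1667)·(0.1667) + (0.1667)·(0.1667)) / 5 = 12.8333/5 = 2.5667
  Sample standard deviations s_i = √(s[i,i]):
  s(X) = √(7.7667) = 2.7869
  s(Y) = √(3.3667) = 1.8348
  s(Z) = √(2.5667) = 1.6021

Step 3 — r_{ij} = s_{ij} / (s_i · s_j):
  r[X,X] = 1 (diagonal).
  r[X,Y] = -2.7667 / (2.7869 · 1.8348) = -2.7667 / 5.1135 = -0.5411
  r[X,Z] = 3.3667 / (2.7869 · 1.6021) = 3.3667 / 4.4648 = 0.754
  r[Y,Y] = 1 (diagonal).
  r[Y,Z] = -2.1667 / (1.8348 · 1.6021) = -2.1667 / 2.9396 = -0.7371
  r[Z,Z] = 1 (diagonal).

R is symmetric with unit diagonal. Assembling:

R = [[1, -0.5411, 0.754],
 [-0.5411, 1, -0.7371],
 [0.754, -0.7371, 1]]


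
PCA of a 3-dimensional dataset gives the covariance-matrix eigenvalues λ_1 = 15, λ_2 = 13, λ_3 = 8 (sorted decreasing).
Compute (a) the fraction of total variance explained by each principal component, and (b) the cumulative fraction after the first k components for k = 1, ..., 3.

Step 1 — total variance = trace(Sigma) = Σ λ_i = 15 + 13 + 8 = 36.

Step 2 — fraction explained by component i = λ_i / Σ λ:
  PC1: 15/36 = 0.4167
  PC2: 13/36 = 0.3611
  PC3: 8/36 = 0.2222

Step 3 — cumulative fraction after k components = (λ_1 + ... + λ_k) / Σ λ:
  k = 1: 15/36 = 0.4167
  k = 2: (15 + 13)/36 = 28/36 = 0.7778
  k = 3: (15 + 13 + 8)/36 = 36/36 = 1

Summary (fraction, with percent):

explained: PC1 0.4167 (41.67%), PC2 0.3611 (36.11%), PC3 0.2222 (22.22%);  cumulative: 0.4167, 0.7778, 1


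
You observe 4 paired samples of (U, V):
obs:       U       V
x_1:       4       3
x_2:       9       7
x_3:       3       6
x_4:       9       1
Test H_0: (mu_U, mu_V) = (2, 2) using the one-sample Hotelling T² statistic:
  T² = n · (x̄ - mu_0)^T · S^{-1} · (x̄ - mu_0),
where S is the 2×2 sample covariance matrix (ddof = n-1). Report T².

Step 1 — sample mean vector:
  mean(U) = (4 + 9 + 3 + 9) / 4 = 25/4 = 6.25
  mean(V) = (3 + 7 + 6 + 1) / 4 = 17/4 = 4.25
  x̄ = (6.25, 4.25),  deviation x̄ - mu_0 = (6.25, 4.25) - (2, 2) = (4.25, 2.25).

Step 2 — sample covariance matrix, S[i,j] = (1/(n-1)) · Σ_k (x_{k,i} - mean_i) · (x_{k,j} - mean_j), divisor n-1 = 3:
  S[U,U] = ((-2.25)·(-2.25) + (2.75)·(2.75) + (-3.25)·(-3.25) + (2.75)·(2.75)) / 3 = 30.75/3 = 10.25
  S[U,V] = ((-2.25)·(-1.25) + (2.75)·(2.75) + (-3.25)·(1.75) + (2.75)·(-3.25)) / 3 = -4.25/3 = -1.4167
  S[V,V] = ((-1.25)·(-1.25) + (2.75)·(2.75) + (1.75)·(1.75) + (-3.25)·(-3.25)) / 3 = 22.75/3 = 7.5833
  S = [[10.25, -1.4167],
 [-1.4167, 7.5833]].

Step 3 — invert S. det(S) = 10.25·7.5833 - (-1.4167)² = 75.7222.
  S^{-1} = (1/det) · [[d, -b], [-b, a]] = [[0.1001, 0.0187],
 [0.0187, 0.1354]].

Step 4 — quadratic form (x̄ - mu_0)^T · S^{-1} · (x̄ - mu_0):
  S^{-1} · (x̄ - mu_0) = (0.4677, 0.3841),
  (x̄ - mu_0)^T · [...] = (4.25)·(0.4677) + (2.25)·(0.3841) = 2.852.

Step 5 — scale by n: T² = 4 · 2.852 = 11.4079.

T² ≈ 11.4079


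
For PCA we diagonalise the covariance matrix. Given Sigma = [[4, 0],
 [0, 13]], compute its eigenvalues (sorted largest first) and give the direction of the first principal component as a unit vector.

Step 1 — characteristic polynomial of 2×2 Sigma:
  det(Sigma - λI) = λ² - trace · λ + det = 0.
  trace = 4 + 13 = 17, det = 4·13 - (0)² = 52.
Step 2 — discriminant:
  Δ = trace² - 4·det = 289 - 208 = 81.
Step 3 — eigenvalues:
  λ = (trace ± √Δ)/2 = (17 ± 9)/2,
  λ_1 = 13,  λ_2 = 4.

Step 4 — unit eigenvector for λ_1: Sigma is diagonal, so its eigenvectors are the coordinate axes. λ_1 = 13 is the diagonal entry on the second coordinate axis, hence
  v_1 = (0, 1) (||v_1|| = 1).

λ_1 = 13,  λ_2 = 4;  v_1 ≈ (0, 1)


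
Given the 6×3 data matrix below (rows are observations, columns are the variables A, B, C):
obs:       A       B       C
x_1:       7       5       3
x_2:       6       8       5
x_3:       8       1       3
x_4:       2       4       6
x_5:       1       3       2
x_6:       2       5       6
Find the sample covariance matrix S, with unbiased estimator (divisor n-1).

Step 1 — column means:
  mean(A) = (7 + 6 + 8 + 2 + 1 + 2) / 6 = 26/6 = 4.3333
  mean(B) = (5 + 8 + 1 + 4 + 3 + 5) / 6 = 26/6 = 4.3333
  mean(C) = (3 + 5 + 3 + 6 + 2 + 6) / 6 = 25/6 = 4.1667

Step 2 — sample covariance S[i,j] = (1/(n-1)) · Σ_k (x_{k,i} - mean_i) · (x_{k,j} - mean_j), with n-1 = 5.
  S[A,A] = ((2.6667)·(2.6667) + (1.6667)·(1.6667) + (3.6667)·(3.6667) + (-2.3333)·(-2.3333) + (-3.3333)·(-3.3333) + (-2.3333)·(-2.3333)) / 5 = 45.3333/5 = 9.0667
  S[A,B] = ((2.6667)·(0.6667) + (1.6667)·(3.6667) + (3.6667)·(-3.3333) + (-2.3333)·(-0.3333) + (-3.3333)·(-1.3333) + (-2.3333)·(0.6667)) / 5 = -0.6667/5 = -0.1333
  S[A,C] = ((2.6667)·(-1.1667) + (1.6667)·(0.8333) + (3.6667)·(-1.1667) + (-2.3333)·(1.8333) + (-3.3333)·(-2.1667) + (-2.3333)·(1.8333)) / 5 = -7.3333/5 = -1.4667
  S[B,B] = ((0.6667)·(0.6667) + (3.6667)·(3.6667) + (-3.3333)·(-3.3333) + (-0.3333)·(-0.3333) + (-1.3333)·(-1.3333) + (0.6667)·(0.6667)) / 5 = 27.3333/5 = 5.4667
  S[B,C] = ((0.6667)·(-1.1667) + (3.6667)·(0.8333) + (-3.3333)·(-1.1667) + (-0.3333)·(1.8333) + (-1.3333)·(-2.1667) + (0.6667)·(1.8333)) / 5 = 9.6667/5 = 1.9333
  S[C,C] = ((-1.1667)·(-1.1667) + (0.8333)·(0.8333) + (-1.1667)·(-1.1667) + (1.8333)·(1.8333) + (-2.1667)·(-2.1667) + (1.8333)·(1.8333)) / 5 = 14.8333/5 = 2.9667

S is symmetric (S[j,i] = S[i,j]). Assembling:

S = [[9.0667, -0.1333, -1.4667],
 [-0.1333, 5.4667, 1.9333],
 [-1.4667, 1.9333, 2.9667]]


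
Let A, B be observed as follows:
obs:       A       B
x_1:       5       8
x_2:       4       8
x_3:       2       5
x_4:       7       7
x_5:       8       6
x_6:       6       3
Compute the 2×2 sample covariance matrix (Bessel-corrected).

Step 1 — column means:
  mean(A) = (5 + 4 + 2 + 7 + 8 + 6) / 6 = 32/6 = 5.3333
  mean(B) = (8 + 8 + 5 + 7 + 6 + 3) / 6 = 37/6 = 6.1667

Step 2 — sample covariance S[i,j] = (1/(n-1)) · Σ_k (x_{k,i} - mean_i) · (x_{k,j} - mean_j), with n-1 = 5.
  S[A,A] = ((-0.3333)·(-0.3333) + (-1.3333)·(-1.3333) + (-3.3333)·(-3.3333) + (1.6667)·(1.6667) + (2.6667)·(2.6667) + (0.6667)·(0.6667)) / 5 = 23.3333/5 = 4.6667
  S[A,B] = ((-0.3333)·(1.8333) + (-1.3333)·(1.8333) + (-3.3333)·(-1.1667) + (1.6667)·(0.8333) + (2.6667)·(-0.1667) + (0.6667)·(-3.1667)) / 5 = -0.3333/5 = -0.0667
  S[B,B] = ((1.8333)·(1.8333) + (1.8333)·(1.8333) + (-1.1667)·(-1.1667) + (0.8333)·(0.8333) + (-0.1667)·(-0.1667) + (-3.1667)·(-3.1667)) / 5 = 18.8333/5 = 3.7667

S is symmetric (S[j,i] = S[i,j]). Assembling:

S = [[4.6667, -0.0667],
 [-0.0667, 3.7667]]


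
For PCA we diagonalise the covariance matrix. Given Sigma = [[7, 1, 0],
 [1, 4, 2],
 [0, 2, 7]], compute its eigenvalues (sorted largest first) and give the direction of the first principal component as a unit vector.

Step 1 — characteristic polynomial p(λ) = det(λI - Sigma) = λ³ - tr·λ² + c_1·λ - det, where tr = trace, c_1 = sum of the principal 2×2 minors, det = det(Sigma):
  tr = 7 + 4 + 7 = 18,
  c_1 = (7·4 - (1)²) + (7·7 - (0)²) + (4·7 - (2)²) = 27 + 49 + 24 = 100,
  det = 7·(4·7 - (2)²) - (1)·((1)·7 - (2)·(0)) + (0)·((1)·(2) - 4·(0)) = 7·(24) - (1)·(7) + (0)·(2) = 161.
  So p(λ) = λ³ - 18λ² + 100λ - 161.
Step 2 — look for an integer root (rational root theorem: any rational root is an integer divisor of 161). Testing λ = 7:
  p(7) = 343 - 882 + 700 - 161 = 0  ✓
  Dividing out (λ - 7): p(λ) = (λ - 7)(λ² - 11λ + 23).
Step 3 — remaining eigenvalues from the quadratic λ² - 11λ + 23 = 0:
  Δ = 11² - 4·23 = 121 - 92 = 29,  λ = (11 ± √29)/2 = (11 ± 5.3852)/2 ≈ 8.1926 or 2.8074.
  Sorted: λ_1 = 8.1926,  λ_2 = 7,  λ_3 = 2.8074  (check: sum = 18 = tr ✓).

Step 4 — unit eigenvector for λ_1 ≈ 8.1926: v spans the null space of (Sigma - λ_1 I), whose rows are
  r_1 = (-1.1926, 1, 0),  r_2 = (1, -4.1926, 2),  r_3 = (0, 2, -1.1926).
  v is orthogonal to every row, so take v ∝ r_1 × r_2 = ((1)·(2) - (0)·(-4.1926), (0)·(1) - (-1.1926)·(2), (-1.1926)·(-4.1926) - (1)·(1)) ≈ (2, 2.3852, 4).
  Let u = (2, 2.3852, 4).
  ||u|| = √((2)² + (2.3852)² + (4)²) = √(25.689) ≈ 5.0684,  v_1 = u/||u|| ≈ (0.3946, 0.4706, 0.7892) (||v_1|| = 1).

λ_1 = 8.1926,  λ_2 = 7,  λ_3 = 2.8074;  v_1 ≈ (0.3946, 0.4706, 0.7892)


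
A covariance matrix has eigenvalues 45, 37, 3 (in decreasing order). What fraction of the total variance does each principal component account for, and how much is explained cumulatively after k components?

Step 1 — total variance = trace(Sigma) = Σ λ_i = 45 + 37 + 3 = 85.

Step 2 — fraction explained by component i = λ_i / Σ λ:
  PC1: 45/85 = 0.5294
  PC2: 37/85 = 0.4353
  PC3: 3/85 = 0.0353

Step 3 — cumulative fraction after k components = (λ_1 + ... + λ_k) / Σ λ:
  k = 1: 45/85 = 0.5294
  k = 2: (45 + 37)/85 = 82/85 = 0.9647
  k = 3: (45 + 37 + 3)/85 = 85/85 = 1

Summary (fraction, with percent):

explained: PC1 0.5294 (52.94%), PC2 0.4353 (43.53%), PC3 0.0353 (3.53%);  cumulative: 0.5294, 0.9647, 1


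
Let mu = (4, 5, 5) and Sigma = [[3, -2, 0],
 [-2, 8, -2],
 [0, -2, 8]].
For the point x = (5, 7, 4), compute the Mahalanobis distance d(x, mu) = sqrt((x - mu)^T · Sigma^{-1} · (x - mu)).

Step 1 — centre the observation: (x - mu) = (1, 2, -1).

Step 2 — invert Sigma (cofactor / det for 3×3, or solve directly):
  Sigma^{-1} = [[0.4054, 0.1081, 0.027],
 [0.1081, 0.1622, 0.0405],
 [0.027, 0.0405, 0.1351]].

Step 3 — form the quadratic (x - mu)^T · Sigma^{-1} · (x - mu):
  Sigma^{-1} · (x - mu) = (0.5946, 0.3919, -0.027).
  (x - mu)^T · [Sigma^{-1} · (x - mu)] = (1)·(0.5946) + (2)·(0.3919) + (-1)·(-0.027) = 1.4054.

Step 4 — take square root: d = √(1.4054) ≈ 1.1855.

d(x, mu) = √(1.4054) ≈ 1.1855


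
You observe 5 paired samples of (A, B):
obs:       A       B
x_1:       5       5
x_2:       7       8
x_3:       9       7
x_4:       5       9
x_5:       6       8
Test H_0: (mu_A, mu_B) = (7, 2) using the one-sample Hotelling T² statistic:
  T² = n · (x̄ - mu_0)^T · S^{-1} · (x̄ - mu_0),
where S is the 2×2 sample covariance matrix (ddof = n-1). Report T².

Step 1 — sample mean vector:
  mean(A) = (5 + 7 + 9 + 5 + 6) / 5 = 32/5 = 6.4
  mean(B) = (5 + 8 + 7 + 9 + 8) / 5 = 37/5 = 7.4
  x̄ = (6.4, 7.4),  deviation x̄ - mu_0 = (6.4, 7.4) - (7, 2) = (-0.6, 5.4).

Step 2 — sample covariance matrix, S[i,j] = (1/(n-1)) · Σ_k (x_{k,i} - mean_i) · (x_{k,j} - mean_j), divisor n-1 = 4:
  S[A,A] = ((-1.4)·(-1.4) + (0.6)·(0.6) + (2.6)·(2.6) + (-1.4)·(-1.4) + (-0.4)·(-0.4)) / 4 = 11.2/4 = 2.8
  S[A,B] = ((-1.4)·(-2.4) + (0.6)·(0.6) + (2.6)·(-0.4) + (-1.4)·(1.6) + (-0.4)·(0.6)) / 4 = 0.2/4 = 0.05
  S[B,B] = ((-2.4)·(-2.4) + (0.6)·(0.6) + (-0.4)·(-0.4) + (1.6)·(1.6) + (0.6)·(0.6)) / 4 = 9.2/4 = 2.3
  S = [[2.8, 0.05],
 [0.05, 2.3]].

Step 3 — invert S. det(S) = 2.8·2.3 - (0.05)² = 6.4375.
  S^{-1} = (1/det) · [[d, -b], [-b, a]] = [[0.3573, -0.0078],
 [-0.0078, 0.435]].

Step 4 — quadratic form (x̄ - mu_0)^T · S^{-1} · (x̄ - mu_0):
  S^{-1} · (x̄ - mu_0) = (-0.2563, 2.3534),
  (x̄ - mu_0)^T · [...] = (-0.6)·(-0.2563) + (5.4)·(2.3534) = 12.8621.

Step 5 — scale by n: T² = 5 · 12.8621 = 64.3107.

T² ≈ 64.3107


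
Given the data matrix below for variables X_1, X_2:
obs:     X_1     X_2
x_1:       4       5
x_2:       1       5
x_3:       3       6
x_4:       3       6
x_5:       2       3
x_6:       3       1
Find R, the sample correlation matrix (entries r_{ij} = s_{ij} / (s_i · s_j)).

Step 1 — column means:
  mean(X_1) = (4 + 1 + 3 + 3 + 2 + 3) / 6 = 16/6 = 2.6667
  mean(X_2) = (5 + 5 + 6 + 6 + 3 + 1) / 6 = 26/6 = 4.3333

Step 2 — sample variances and covariances s[i,j] = (1/(n-1)) · Σ_k (x_{k,i} - mean_i) · (x_{k,j} - mean_j), with n-1 = 5:
  s[X_1,X_1] = ((1.3333)·(1.3333) + (-1.6667)·(-1.6667) + (0.3333)·(0.3333) + (0.3333)·(0.3333) + (-0.6667)·(-0.6667) + (0.3333)·(0.3333)) / 5 = 5.3333/5 = 1.0667
  s[X_1,X_2] = ((1.3333)·(0.6667) + (-1.6667)·(0.6667) + (0.3333)·(1.6667) + (0.3333)·(1.6667) + (-0.6667)·(-1.3333) + (0.3333)·(-3.3333)) / 5 = 0.6667/5 = 0.1333
  s[X_2,X_2] = ((0.6667)·(0.6667) + (0.6667)·(0.6667) + (1.6667)·(1.6667) + (1.6667)·(1.6667) + (-1.3333)·(-1.3333) + (-3.3333)·(-3.3333)) / 5 = 19.3333/5 = 3.8667
  Sample standard deviations s_i = √(s[i,i]):
  s(X_1) = √(1.0667) = 1.0328
  s(X_2) = √(3.8667) = 1.9664

Step 3 — r_{ij} = s_{ij} / (s_i · s_j):
  r[X_1,X_1] = 1 (diagonal).
  r[X_1,X_2] = 0.1333 / (1.0328 · 1.9664) = 0.1333 / 2.0309 = 0.0657
  r[X_2,X_2] = 1 (diagonal).

R is symmetric with unit diagonal. Assembling:

R = [[1, 0.0657],
 [0.0657, 1]]


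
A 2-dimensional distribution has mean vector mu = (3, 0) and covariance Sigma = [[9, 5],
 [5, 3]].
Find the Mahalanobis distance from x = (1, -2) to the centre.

Step 1 — centre the observation: (x - mu) = (-2, -2).

Step 2 — invert Sigma. det(Sigma) = 9·3 - (5)² = 2.
  Sigma^{-1} = (1/det) · [[d, -b], [-b, a]] = [[1.5, -2.5],
 [-2.5, 4.5]].

Step 3 — form the quadratic (x - mu)^T · Sigma^{-1} · (x - mu):
  Sigma^{-1} · (x - mu) = (2, -4).
  (x - mu)^T · [Sigma^{-1} · (x - mu)] = (-2)·(2) + (-2)·(-4) = 4.

Step 4 — take square root: d = √(4) ≈ 2.

d(x, mu) = √(4) ≈ 2


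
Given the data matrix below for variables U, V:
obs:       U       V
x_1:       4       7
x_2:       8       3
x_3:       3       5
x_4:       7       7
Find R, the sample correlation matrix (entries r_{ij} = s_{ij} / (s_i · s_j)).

Step 1 — column means:
  mean(U) = (4 + 8 + 3 + 7) / 4 = 22/4 = 5.5
  mean(V) = (7 + 3 + 5 + 7) / 4 = 22/4 = 5.5

Step 2 — sample variances and covariances s[i,j] = (1/(n-1)) · Σ_k (x_{k,i} - mean_i) · (x_{k,j} - mean_j), with n-1 = 3:
  s[U,U] = ((-1.5)·(-1.5) + (2.5)·(2.5) + (-2.5)·(-2.5) + (1.5)·(1.5)) / 3 = 17/3 = 5.6667
  s[U,V] = ((-1.5)·(1.5) + (2.5)·(-2.5) + (-2.5)·(-0.5) + (1.5)·(1.5)) / 3 = -5/3 = -1.6667
  s[V,V] = ((1.5)·(1.5) + (-2.5)·(-2.5) + (-0.5)·(-0.5) + (1.5)·(1.5)) / 3 = 11/3 = 3.6667
  Sample standard deviations s_i = √(s[i,i]):
  s(U) = √(5.6667) = 2.3805
  s(V) = √(3.6667) = 1.9149

Step 3 — r_{ij} = s_{ij} / (s_i · s_j):
  r[U,U] = 1 (diagonal).
  r[U,V] = -1.6667 / (2.3805 · 1.9149) = -1.6667 / 4.5583 = -0.3656
  r[V,V] = 1 (diagonal).

R is symmetric with unit diagonal. Assembling:

R = [[1, -0.3656],
 [-0.3656, 1]]


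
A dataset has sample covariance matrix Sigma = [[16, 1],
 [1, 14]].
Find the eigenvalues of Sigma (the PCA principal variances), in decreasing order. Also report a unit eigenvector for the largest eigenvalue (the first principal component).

Step 1 — characteristic polynomial of 2×2 Sigma:
  det(Sigma - λI) = λ² - trace · λ + det = 0.
  trace = 16 + 14 = 30, det = 16·14 - (1)² = 223.
Step 2 — discriminant:
  Δ = trace² - 4·det = 900 - 892 = 8.
Step 3 — eigenvalues:
  λ = (trace ± √Δ)/2 = (30 ± 2.8284)/2,
  λ_1 = 16.4142,  λ_2 = 13.5858.

Step 4 — unit eigenvector for λ_1: solve (Sigma - λ_1 I)v = 0. First row:
  (16 - 16.4142)·v_x + (1)·v_y = 0, i.e. (-0.4142)·v_x + (1)·v_y = 0,
  so v ∝ (b, λ_1 - a) = (1, 0.4142) = u.
  ||u|| = √((1)² + (0.4142)²) = √(1.1716) ≈ 1.0824,
  v_1 = u/||u|| ≈ (0.9239, 0.3827) (||v_1|| = 1).

λ_1 = 16.4142,  λ_2 = 13.5858;  v_1 ≈ (0.9239, 0.3827)


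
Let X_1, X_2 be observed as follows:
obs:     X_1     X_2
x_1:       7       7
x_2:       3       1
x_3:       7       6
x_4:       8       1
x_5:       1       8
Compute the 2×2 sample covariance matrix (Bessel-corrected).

Step 1 — column means:
  mean(X_1) = (7 + 3 + 7 + 8 + 1) / 5 = 26/5 = 5.2
  mean(X_2) = (7 + 1 + 6 + 1 + 8) / 5 = 23/5 = 4.6

Step 2 — sample covariance S[i,j] = (1/(n-1)) · Σ_k (x_{k,i} - mean_i) · (x_{k,j} - mean_j), with n-1 = 4.
  S[X_1,X_1] = ((1.8)·(1.8) + (-2.2)·(-2.2) + (1.8)·(1.8) + (2.8)·(2.8) + (-4.2)·(-4.2)) / 4 = 36.8/4 = 9.2
  S[X_1,X_2] = ((1.8)·(2.4) + (-2.2)·(-3.6) + (1.8)·(1.4) + (2.8)·(-3.6) + (-4.2)·(3.4)) / 4 = -9.6/4 = -2.4
  S[X_2,X_2] = ((2.4)·(2.4) + (-3.6)·(-3.6) + (1.4)·(1.4) + (-3.6)·(-3.6) + (3.4)·(3.4)) / 4 = 45.2/4 = 11.3

S is symmetric (S[j,i] = S[i,j]). Assembling:

S = [[9.2, -2.4],
 [-2.4, 11.3]]


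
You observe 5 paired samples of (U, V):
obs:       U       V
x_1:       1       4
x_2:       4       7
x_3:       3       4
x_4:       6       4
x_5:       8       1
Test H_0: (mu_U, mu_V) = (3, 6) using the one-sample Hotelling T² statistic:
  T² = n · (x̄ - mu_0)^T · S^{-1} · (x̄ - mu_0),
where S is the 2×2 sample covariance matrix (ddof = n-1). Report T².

Step 1 — sample mean vector:
  mean(U) = (1 + 4 + 3 + 6 + 8) / 5 = 22/5 = 4.4
  mean(V) = (4 + 7 + 4 + 4 + 1) / 5 = 20/5 = 4
  x̄ = (4.4, 4),  deviation x̄ - mu_0 = (4.4, 4) - (3, 6) = (1.4, -2).

Step 2 — sample covariance matrix, S[i,j] = (1/(n-1)) · Σ_k (x_{k,i} - mean_i) · (x_{k,j} - mean_j), divisor n-1 = 4:
  S[U,U] = ((-3.4)·(-3.4) + (-0.4)·(-0.4) + (-1.4)·(-1.4) + (1.6)·(1.6) + (3.6)·(3.6)) / 4 = 29.2/4 = 7.3
  S[U,V] = ((-3.4)·(0) + (-0.4)·(3) + (-1.4)·(0) + (1.6)·(0) + (3.6)·(-3)) / 4 = -12/4 = -3
  S[V,V] = ((0)·(0) + (3)·(3) + (0)·(0) + (0)·(0) + (-3)·(-3)) / 4 = 18/4 = 4.5
  S = [[7.3, -3],
 [-3, 4.5]].

Step 3 — invert S. det(S) = 7.3·4.5 - (-3)² = 23.85.
  S^{-1} = (1/det) · [[d, -b], [-b, a]] = [[0.1887, 0.1258],
 [0.1258, 0.3061]].

Step 4 — quadratic form (x̄ - mu_0)^T · S^{-1} · (x̄ - mu_0):
  S^{-1} · (x̄ - mu_0) = (0.0126, -0.4361),
  (x̄ - mu_0)^T · [...] = (1.4)·(0.0126) + (-2)·(-0.4361) = 0.8897.

Step 5 — scale by n: T² = 5 · 0.8897 = 4.4486.

T² ≈ 4.4486


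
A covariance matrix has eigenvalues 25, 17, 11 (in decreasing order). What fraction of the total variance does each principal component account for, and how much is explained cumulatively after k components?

Step 1 — total variance = trace(Sigma) = Σ λ_i = 25 + 17 + 11 = 53.

Step 2 — fraction explained by component i = λ_i / Σ λ:
  PC1: 25/53 = 0.4717
  PC2: 17/53 = 0.3208
  PC3: 11/53 = 0.2075

Step 3 — cumulative fraction after k components = (λ_1 + ... + λ_k) / Σ λ:
  k = 1: 25/53 = 0.4717
  k = 2: (25 + 17)/53 = 42/53 = 0.7925
  k = 3: (25 + 17 + 11)/53 = 53/53 = 1

Summary (fraction, with percent):

explained: PC1 0.4717 (47.17%), PC2 0.3208 (32.08%), PC3 0.2075 (20.75%);  cumulative: 0.4717, 0.7925, 1


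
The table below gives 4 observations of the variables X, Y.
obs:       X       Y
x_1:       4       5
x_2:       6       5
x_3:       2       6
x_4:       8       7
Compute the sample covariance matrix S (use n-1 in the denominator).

Step 1 — column means:
  mean(X) = (4 + 6 + 2 + 8) / 4 = 20/4 = 5
  mean(Y) = (5 + 5 + 6 + 7) / 4 = 23/4 = 5.75

Step 2 — sample covariance S[i,j] = (1/(n-1)) · Σ_k (x_{k,i} - mean_i) · (x_{k,j} - mean_j), with n-1 = 3.
  S[X,X] = ((-1)·(-1) + (1)·(1) + (-3)·(-3) + (3)·(3)) / 3 = 20/3 = 6.6667
  S[X,Y] = ((-1)·(-0.75) + (1)·(-0.75) + (-3)·(0.25) + (3)·(1.25)) / 3 = 3/3 = 1
  S[Y,Y] = ((-0.75)·(-0.75) + (-0.75)·(-0.75) + (0.25)·(0.25) + (1.25)·(1.25)) / 3 = 2.75/3 = 0.9167

S is symmetric (S[j,i] = S[i,j]). Assembling:

S = [[6.6667, 1],
 [1, 0.9167]]


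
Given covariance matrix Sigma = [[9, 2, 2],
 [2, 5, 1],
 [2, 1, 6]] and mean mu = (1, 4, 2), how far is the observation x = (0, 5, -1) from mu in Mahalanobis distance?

Step 1 — centre the observation: (x - mu) = (-1, 1, -3).

Step 2 — invert Sigma (cofactor / det for 3×3, or solve directly):
  Sigma^{-1} = [[0.1289, -0.0444, -0.0356],
 [-0.0444, 0.2222, -0.0222],
 [-0.0356, -0.0222, 0.1822]].

Step 3 — form the quadratic (x - mu)^T · Sigma^{-1} · (x - mu):
  Sigma^{-1} · (x - mu) = (-0.0667, 0.3333, -0.5333).
  (x - mu)^T · [Sigma^{-1} · (x - mu)] = (-1)·(-0.0667) + (1)·(0.3333) + (-3)·(-0.5333) = 2.

Step 4 — take square root: d = √(2) ≈ 1.4142.

d(x, mu) = √(2) ≈ 1.4142


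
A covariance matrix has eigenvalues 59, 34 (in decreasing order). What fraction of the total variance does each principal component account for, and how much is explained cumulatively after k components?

Step 1 — total variance = trace(Sigma) = Σ λ_i = 59 + 34 = 93.

Step 2 — fraction explained by component i = λ_i / Σ λ:
  PC1: 59/93 = 0.6344
  PC2: 34/93 = 0.3656

Step 3 — cumulative fraction after k components = (λ_1 + ... + λ_k) / Σ λ:
  k = 1: 59/93 = 0.6344
  k = 2: (59 + 34)/93 = 93/93 = 1

Summary (fraction, with percent):

explained: PC1 0.6344 (63.44%), PC2 0.3656 (36.56%);  cumulative: 0.6344, 1


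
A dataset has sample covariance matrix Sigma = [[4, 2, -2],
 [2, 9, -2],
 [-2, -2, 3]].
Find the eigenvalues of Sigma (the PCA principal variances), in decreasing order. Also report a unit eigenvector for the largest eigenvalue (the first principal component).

Step 1 — characteristic polynomial p(λ) = det(λI - Sigma) = λ³ - tr·λ² + c_1·λ - det, where tr = trace, c_1 = sum of the principal 2×2 minors, det = det(Sigma):
  tr = 4 + 9 + 3 = 16,
  c_1 = (4·9 - (2)²) + (4·3 - (-2)²) + (9·3 - (-2)²) = 32 + 8 + 23 = 63,
  det = 4·(9·3 - (-2)²) - (2)·((2)·3 - (-2)·(-2)) + (-2)·((2)·(-2) - 9·(-2)) = 4·(23) - (2)·(2) + (-2)·(14) = 60.
  So p(λ) = λ³ - 16λ² + 63λ - 60.
Step 2 — look for an integer root (rational root theorem: any rational root is an integer divisor of 60). Testing λ = 4:
  p(4) = 64 - 256 + 252 - 60 = 0  ✓
  Dividing out (λ - 4): p(λ) = (λ - 4)(λ² - 12λ + 15).
Step 3 — remaining eigenvalues from the quadratic λ² - 12λ + 15 = 0:
  Δ = 12² - 4·15 = 144 - 60 = 84,  λ = (12 ± √84)/2 = (12 ± 9.1652)/2 ≈ 10.5826 or 1.4174.
  Sorted: λ_1 = 10.5826,  λ_2 = 4,  λ_3 = 1.4174  (check: sum = 16 = tr ✓).

Step 4 — unit eigenvector for λ_1 ≈ 10.5826: v spans the null space of (Sigma - λ_1 I), whose rows are
  r_1 = (-6.5826, 2, -2),  r_2 = (2, -1.5826, -2),  r_3 = (-2, -2, -7.5826).
  v is orthogonal to every row, so take v ∝ r_1 × r_2 = ((2)·(-2) - (-2)·(-1.5826), (-2)·(2) - (-6.5826)·(-2), (-6.5826)·(-1.5826) - (2)·(2)) ≈ (-7.1652, -17.1652, 6.4174).
  Rescale (multiply by -1 so the first nonzero entry is positive): u = (7.1652, 17.1652, -6.4174).
  ||u|| = √((7.1652)² + (17.1652)² + (-6.4174)²) = √(387.1652) ≈ 19.6765,  v_1 = u/||u|| ≈ (0.3641, 0.8724, -0.3261) (||v_1|| = 1).

λ_1 = 10.5826,  λ_2 = 4,  λ_3 = 1.4174;  v_1 ≈ (0.3641, 0.8724, -0.3261)


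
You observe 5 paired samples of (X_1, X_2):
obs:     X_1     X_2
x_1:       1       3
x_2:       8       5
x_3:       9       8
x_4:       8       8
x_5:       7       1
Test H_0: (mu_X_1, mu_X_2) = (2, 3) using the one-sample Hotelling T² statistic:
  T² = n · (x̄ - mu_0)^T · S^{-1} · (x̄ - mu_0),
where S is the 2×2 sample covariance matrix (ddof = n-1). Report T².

Step 1 — sample mean vector:
  mean(X_1) = (1 + 8 + 9 + 8 + 7) / 5 = 33/5 = 6.6
  mean(X_2) = (3 + 5 + 8 + 8 + 1) / 5 = 25/5 = 5
  x̄ = (6.6, 5),  deviation x̄ - mu_0 = (6.6, 5) - (2, 3) = (4.6, 2).

Step 2 — sample covariance matrix, S[i,j] = (1/(n-1)) · Σ_k (x_{k,i} - mean_i) · (x_{k,j} - mean_j), divisor n-1 = 4:
  S[X_1,X_1] = ((-5.6)·(-5.6) + (1.4)·(1.4) + (2.4)·(2.4) + (1.4)·(1.4) + (0.4)·(0.4)) / 4 = 41.2/4 = 10.3
  S[X_1,X_2] = ((-5.6)·(-2) + (1.4)·(0) + (2.4)·(3) + (1.4)·(3) + (0.4)·(-4)) / 4 = 21/4 = 5.25
  S[X_2,X_2] = ((-2)·(-2) + (0)·(0) + (3)·(3) + (3)·(3) + (-4)·(-4)) / 4 = 38/4 = 9.5
  S = [[10.3, 5.25],
 [5.25, 9.5]].

Step 3 — invert S. det(S) = 10.3·9.5 - (5.25)² = 70.2875.
  S^{-1} = (1/det) · [[d, -b], [-b, a]] = [[0.1352, -0.0747],
 [-0.0747, 0.1465]].

Step 4 — quadratic form (x̄ - mu_0)^T · S^{-1} · (x̄ - mu_0):
  S^{-1} · (x̄ - mu_0) = (0.4723, -0.0505),
  (x̄ - mu_0)^T · [...] = (4.6)·(0.4723) + (2)·(-0.0505) = 2.0718.

Step 5 — scale by n: T² = 5 · 2.0718 = 10.3589.

T² ≈ 10.3589


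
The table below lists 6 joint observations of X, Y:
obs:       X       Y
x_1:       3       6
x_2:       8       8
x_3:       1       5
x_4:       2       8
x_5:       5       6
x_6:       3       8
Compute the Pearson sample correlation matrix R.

Step 1 — column means:
  mean(X) = (3 + 8 + 1 + 2 + 5 + 3) / 6 = 22/6 = 3.6667
  mean(Y) = (6 + 8 + 5 + 8 + 6 + 8) / 6 = 41/6 = 6.8333

Step 2 — sample variances and covariances s[i,j] = (1/(n-1)) · Σ_k (x_{k,i} - mean_i) · (x_{k,j} - mean_j), with n-1 = 5:
  s[X,X] = ((-0.6667)·(-0.6667) + (4.3333)·(4.3333) + (-2.6667)·(-2.6667) + (-1.6667)·(-1.6667) + (1.3333)·(1.3333) + (-0.6667)·(-0.6667)) / 5 = 31.3333/5 = 6.2667
  s[X,Y] = ((-0.6667)·(-0.8333) + (4.3333)·(1.1667) + (-2.6667)·(-1.8333) + (-1.6667)·(1.1667) + (1.3333)·(-0.8333) + (-0.6667)·(1.1667)) / 5 = 6.6667/5 = 1.3333
  s[Y,Y] = ((-0.8333)·(-0.8333) + (1.1667)·(1.1667) + (-1.8333)·(-1.8333) + (1.1667)·(1.1667) + (-0.8333)·(-0.8333) + (1.1667)·(1.1667)) / 5 = 8.8333/5 = 1.7667
  Sample standard deviations s_i = √(s[i,i]):
  s(X) = √(6.2667) = 2.5033
  s(Y) = √(1.7667) = 1.3292

Step 3 — r_{ij} = s_{ij} / (s_i · s_j):
  r[X,X] = 1 (diagonal).
  r[X,Y] = 1.3333 / (2.5033 · 1.3292) = 1.3333 / 3.3273 = 0.4007
  r[Y,Y] = 1 (diagonal).

R is symmetric with unit diagonal. Assembling:

R = [[1, 0.4007],
 [0.4007, 1]]


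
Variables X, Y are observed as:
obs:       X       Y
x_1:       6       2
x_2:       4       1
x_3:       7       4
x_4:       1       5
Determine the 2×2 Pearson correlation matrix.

Step 1 — column means:
  mean(X) = (6 + 4 + 7 + 1) / 4 = 18/4 = 4.5
  mean(Y) = (2 + 1 + 4 + 5) / 4 = 12/4 = 3

Step 2 — sample variances and covariances s[i,j] = (1/(n-1)) · Σ_k (x_{k,i} - mean_i) · (x_{k,j} - mean_j), with n-1 = 3:
  s[X,X] = ((1.5)·(1.5) + (-0.5)·(-0.5) + (2.5)·(2.5) + (-3.5)·(-3.5)) / 3 = 21/3 = 7
  s[X,Y] = ((1.5)·(-1) + (-0.5)·(-2) + (2.5)·(1) + (-3.5)·(2)) / 3 = -5/3 = -1.6667
  s[Y,Y] = ((-1)·(-1) + (-2)·(-2) + (1)·(1) + (2)·(2)) / 3 = 10/3 = 3.3333
  Sample standard deviations s_i = √(s[i,i]):
  s(X) = √(7) = 2.6458
  s(Y) = √(3.3333) = 1.8257

Step 3 — r_{ij} = s_{ij} / (s_i · s_j):
  r[X,X] = 1 (diagonal).
  r[X,Y] = -1.6667 / (2.6458 · 1.8257) = -1.6667 / 4.8305 = -0.345
  r[Y,Y] = 1 (diagonal).

R is symmetric with unit diagonal. Assembling:

R = [[1, -0.345],
 [-0.345, 1]]


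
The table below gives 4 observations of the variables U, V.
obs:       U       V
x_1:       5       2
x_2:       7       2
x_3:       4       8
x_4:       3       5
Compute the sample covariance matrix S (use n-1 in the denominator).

Step 1 — column means:
  mean(U) = (5 + 7 + 4 + 3) / 4 = 19/4 = 4.75
  mean(V) = (2 + 2 + 8 + 5) / 4 = 17/4 = 4.25

Step 2 — sample covariance S[i,j] = (1/(n-1)) · Σ_k (x_{k,i} - mean_i) · (x_{k,j} - mean_j), with n-1 = 3.
  S[U,U] = ((0.25)·(0.25) + (2.25)·(2.25) + (-0.75)·(-0.75) + (-1.75)·(-1.75)) / 3 = 8.75/3 = 2.9167
  S[U,V] = ((0.25)·(-2.25) + (2.25)·(-2.25) + (-0.75)·(3.75) + (-1.75)·(0.75)) / 3 = -9.75/3 = -3.25
  S[V,V] = ((-2.25)·(-2.25) + (-2.25)·(-2.25) + (3.75)·(3.75) + (0.75)·(0.75)) / 3 = 24.75/3 = 8.25

S is symmetric (S[j,i] = S[i,j]). Assembling:

S = [[2.9167, -3.25],
 [-3.25, 8.25]]


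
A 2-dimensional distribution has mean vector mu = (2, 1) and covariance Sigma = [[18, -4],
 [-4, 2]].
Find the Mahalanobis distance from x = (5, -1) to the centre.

Step 1 — centre the observation: (x - mu) = (3, -2).

Step 2 — invert Sigma. det(Sigma) = 18·2 - (-4)² = 20.
  Sigma^{-1} = (1/det) · [[d, -b], [-b, a]] = [[0.1, 0.2],
 [0.2, 0.9]].

Step 3 — form the quadratic (x - mu)^T · Sigma^{-1} · (x - mu):
  Sigma^{-1} · (x - mu) = (-0.1, -1.2).
  (x - mu)^T · [Sigma^{-1} · (x - mu)] = (3)·(-0.1) + (-2)·(-1.2) = 2.1.

Step 4 — take square root: d = √(2.1) ≈ 1.4491.

d(x, mu) = √(2.1) ≈ 1.4491


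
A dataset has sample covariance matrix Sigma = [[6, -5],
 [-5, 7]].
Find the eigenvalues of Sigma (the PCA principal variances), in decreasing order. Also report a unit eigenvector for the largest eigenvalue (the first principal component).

Step 1 — characteristic polynomial of 2×2 Sigma:
  det(Sigma - λI) = λ² - trace · λ + det = 0.
  trace = 6 + 7 = 13, det = 6·7 - (-5)² = 17.
Step 2 — discriminant:
  Δ = trace² - 4·det = 169 - 68 = 101.
Step 3 — eigenvalues:
  λ = (trace ± √Δ)/2 = (13 ± 10.0499)/2,
  λ_1 = 11.5249,  λ_2 = 1.4751.

Step 4 — unit eigenvector for λ_1: solve (Sigma - λ_1 I)v = 0. First row:
  (6 - 11.5249)·v_x + (-5)·v_y = 0, i.e. (-5.5249)·v_x + (-5)·v_y = 0,
  so v ∝ (b, λ_1 - a) = (-5, 5.5249); multiply by -1 so the first entry is positive: u = (5, -5.5249).
  ||u|| = √((5)² + (-5.5249)²) = √(55.5249) ≈ 7.4515,
  v_1 = u/||u|| ≈ (0.671, -0.7415) (||v_1|| = 1).

λ_1 = 11.5249,  λ_2 = 1.4751;  v_1 ≈ (0.671, -0.7415)


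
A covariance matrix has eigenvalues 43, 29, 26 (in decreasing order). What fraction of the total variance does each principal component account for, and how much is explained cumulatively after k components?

Step 1 — total variance = trace(Sigma) = Σ λ_i = 43 + 29 + 26 = 98.

Step 2 — fraction explained by component i = λ_i / Σ λ:
  PC1: 43/98 = 0.4388
  PC2: 29/98 = 0.2959
  PC3: 26/98 = 0.2653

Step 3 — cumulative fraction after k components = (λ_1 + ... + λ_k) / Σ λ:
  k = 1: 43/98 = 0.4388
  k = 2: (43 + 29)/98 = 72/98 = 0.7347
  k = 3: (43 + 29 + 26)/98 = 98/98 = 1

Summary (fraction, with percent):

explained: PC1 0.4388 (43.88%), PC2 0.2959 (29.59%), PC3 0.2653 (26.53%);  cumulative: 0.4388, 0.7347, 1


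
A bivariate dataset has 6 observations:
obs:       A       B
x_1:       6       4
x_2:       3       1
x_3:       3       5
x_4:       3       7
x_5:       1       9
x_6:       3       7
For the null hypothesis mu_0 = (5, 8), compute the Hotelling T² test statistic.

Step 1 — sample mean vector:
  mean(A) = (6 + 3 + 3 + 3 + 1 + 3) / 6 = 19/6 = 3.1667
  mean(B) = (4 + 1 + 5 + 7 + 9 + 7) / 6 = 33/6 = 5.5
  x̄ = (3.1667, 5.5),  deviation x̄ - mu_0 = (3.1667, 5.5) - (5, 8) = (-1.8333, -2.5).

Step 2 — sample covariance matrix, S[i,j] = (1/(n-1)) · Σ_k (x_{k,i} - mean_i) · (x_{k,j} - mean_j), divisor n-1 = 5:
  S[A,A] = ((2.8333)·(2.8333) + (-0.1667)·(-0.1667) + (-0.1667)·(-0.1667) + (-0.1667)·(-0.1667) + (-2.1667)·(-2.1667) + (-0.1667)·(-0.1667)) / 5 = 12.8333/5 = 2.5667
  S[A,B] = ((2.8333)·(-1.5) + (-0.1667)·(-4.5) + (-0.1667)·(-0.5) + (-0.1667)·(1.5) + (-2.1667)·(3.5) + (-0.1667)·(1.5)) / 5 = -11.5/5 = -2.3
  S[B,B] = ((-1.5)·(-1.5) + (-4.5)·(-4.5) + (-0.5)·(-0.5) + (1.5)·(1.5) + (3.5)·(3.5) + (1.5)·(1.5)) / 5 = 39.5/5 = 7.9
  S = [[2.5667, -2.3],
 [-2.3, 7.9]].

Step 3 — invert S. det(S) = 2.5667·7.9 - (-2.3)² = 14.9867.
  S^{-1} = (1/det) · [[d, -b], [-b, a]] = [[0.5271, 0.1535],
 [0.1535, 0.1713]].

Step 4 — quadratic form (x̄ - mu_0)^T · S^{-1} · (x̄ - mu_0):
  S^{-1} · (x̄ - mu_0) = (-1.3501, -0.7095),
  (x̄ - mu_0)^T · [...] = (-1.8333)·(-1.3501) + (-2.5)·(-0.7095) = 4.249.

Step 5 — scale by n: T² = 6 · 4.249 = 25.4938.

T² ≈ 25.4938


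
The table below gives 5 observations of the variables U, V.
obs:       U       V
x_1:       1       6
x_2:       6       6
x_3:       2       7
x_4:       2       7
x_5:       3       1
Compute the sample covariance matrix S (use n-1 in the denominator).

Step 1 — column means:
  mean(U) = (1 + 6 + 2 + 2 + 3) / 5 = 14/5 = 2.8
  mean(V) = (6 + 6 + 7 + 7 + 1) / 5 = 27/5 = 5.4

Step 2 — sample covariance S[i,j] = (1/(n-1)) · Σ_k (x_{k,i} - mean_i) · (x_{k,j} - mean_j), with n-1 = 4.
  S[U,U] = ((-1.8)·(-1.8) + (3.2)·(3.2) + (-0.8)·(-0.8) + (-0.8)·(-0.8) + (0.2)·(0.2)) / 4 = 14.8/4 = 3.7
  S[U,V] = ((-1.8)·(0.6) + (3.2)·(0.6) + (-0.8)·(1.6) + (-0.8)·(1.6) + (0.2)·(-4.4)) / 4 = -2.6/4 = -0.65
  S[V,V] = ((0.6)·(0.6) + (0.6)·(0.6) + (1.6)·(1.6) + (1.6)·(1.6) + (-4.4)·(-4.4)) / 4 = 25.2/4 = 6.3

S is symmetric (S[j,i] = S[i,j]). Assembling:

S = [[3.7, -0.65],
 [-0.65, 6.3]]


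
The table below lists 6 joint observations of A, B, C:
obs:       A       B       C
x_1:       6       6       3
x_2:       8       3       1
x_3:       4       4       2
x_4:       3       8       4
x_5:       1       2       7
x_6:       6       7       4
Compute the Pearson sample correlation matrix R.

Step 1 — column means:
  mean(A) = (6 + 8 + 4 + 3 + 1 + 6) / 6 = 28/6 = 4.6667
  mean(B) = (6 + 3 + 4 + 8 + 2 + 7) / 6 = 30/6 = 5
  mean(C) = (3 + 1 + 2 + 4 + 7 + 4) / 6 = 21/6 = 3.5

Step 2 — sample variances and covariances s[i,j] = (1/(n-1)) · Σ_k (x_{k,i} - mean_i) · (x_{k,j} - mean_j), with n-1 = 5:
  s[A,A] = ((1.3333)·(1.3333) + (3.3333)·(3.3333) + (-0.6667)·(-0.6667) + (-1.6667)·(-1.6667) + (-3.6667)·(-3.6667) + (1.3333)·(1.3333)) / 5 = 31.3333/5 = 6.2667
  s[A,B] = ((1.3333)·(1) + (3.3333)·(-2) + (-0.6667)·(-1) + (-1.6667)·(3) + (-3.6667)·(-3) + (1.3333)·(2)) / 5 = 4/5 = 0.8
  s[A,C] = ((1.3333)·(-0.5) + (3.3333)·(-2.5) + (-0.6667)·(-1.5) + (-1.6667)·(0.5) + (-3.6667)·(3.5) + (1.3333)·(0.5)) / 5 = -21/5 = -4.2
  s[B,B] = ((1)·(1) + (-2)·(-2) + (-1)·(-1) + (3)·(3) + (-3)·(-3) + (2)·(2)) / 5 = 28/5 = 5.6
  s[B,C] = ((1)·(-0.5) + (-2)·(-2.5) + (-1)·(-1.5) + (3)·(0.5) + (-3)·(3.5) + (2)·(0.5)) / 5 = -2/5 = -0.4
  s[C,C] = ((-0.5)·(-0.5) + (-2.5)·(-2.5) + (-1.5)·(-1.5) + (0.5)·(0.5) + (3.5)·(3.5) + (0.5)·(0.5)) / 5 = 21.5/5 = 4.3
  Sample standard deviations s_i = √(s[i,i]):
  s(A) = √(6.2667) = 2.5033
  s(B) = √(5.6) = 2.3664
  s(C) = √(4.3) = 2.0736

Step 3 — r_{ij} = s_{ij} / (s_i · s_j):
  r[A,A] = 1 (diagonal).
  r[A,B] = 0.8 / (2.5033 · 2.3664) = 0.8 / 5.924 = 0.135
  r[A,C] = -4.2 / (2.5033 · 2.0736) = -4.2 / 5.191 = -0.8091
  r[B,B] = 1 (diagonal).
  r[B,C] = -0.4 / (2.3664 · 2.0736) = -0.4 / 4.9071 = -0.0815
  r[C,C] = 1 (diagonal).

R is symmetric with unit diagonal. Assembling:

R = [[1, 0.135, -0.8091],
 [0.135, 1, -0.0815],
 [-0.8091, -0.0815, 1]]
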